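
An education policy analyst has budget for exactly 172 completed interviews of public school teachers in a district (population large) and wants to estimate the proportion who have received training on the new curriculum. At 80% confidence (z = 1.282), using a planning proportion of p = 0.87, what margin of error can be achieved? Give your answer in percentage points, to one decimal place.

SE(p̂) = √[p(1−p)/n] = √[0.1131/172] = 0.02564.
E = z × SE = 1.282 × 0.02564 = 0.03287, or 3.3 percentage points.

3.3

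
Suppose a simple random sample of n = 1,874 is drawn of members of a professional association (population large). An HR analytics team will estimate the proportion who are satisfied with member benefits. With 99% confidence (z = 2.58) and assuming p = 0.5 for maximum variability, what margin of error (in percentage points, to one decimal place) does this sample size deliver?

3.0

SE(p̂) = √[p(1−p)/n] = √[0.2500/1874] = 0.01155.
E = z × SE = 2.58 × 0.01155 = 0.02980, or 3.0 percentage points.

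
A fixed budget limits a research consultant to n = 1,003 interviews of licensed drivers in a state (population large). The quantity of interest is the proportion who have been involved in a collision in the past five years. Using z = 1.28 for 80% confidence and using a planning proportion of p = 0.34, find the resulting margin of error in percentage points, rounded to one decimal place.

1.9

SE(p̂) = √[p(1−p)/n] = √[0.2244/1003] = 0.01496.
E = z × SE = 1.28 × 0.01496 = 0.01915, or 1.9 percentage points.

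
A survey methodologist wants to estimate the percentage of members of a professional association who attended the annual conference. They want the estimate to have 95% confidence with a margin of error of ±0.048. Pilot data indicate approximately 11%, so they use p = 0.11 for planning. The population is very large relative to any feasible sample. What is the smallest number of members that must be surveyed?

For 95% confidence, z = 1.960.
With p = 0.11, p(1−p) = 0.0979.
n = z²·p(1−p)/E² = 1.960² × 0.0979 / 0.048² = 3.8416 × 0.0979 / 0.002304 ≈ 163.23.
Rounding up gives n = 164.

164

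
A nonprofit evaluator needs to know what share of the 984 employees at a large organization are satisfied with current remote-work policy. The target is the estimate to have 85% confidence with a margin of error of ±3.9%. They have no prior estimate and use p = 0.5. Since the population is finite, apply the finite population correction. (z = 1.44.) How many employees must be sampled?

254

Unadjusted: n₀ = 1.44² × 0.50 × 0.50 / 0.039² ≈ 340.83, so n₀ = 341.
Finite population correction with N = 984: n = n₀ / (1 + (n₀−1)/N) = 341 / (1 + 340/984) = 341 / 1.3455 ≈ 253.43.
Rounding up, n = 254.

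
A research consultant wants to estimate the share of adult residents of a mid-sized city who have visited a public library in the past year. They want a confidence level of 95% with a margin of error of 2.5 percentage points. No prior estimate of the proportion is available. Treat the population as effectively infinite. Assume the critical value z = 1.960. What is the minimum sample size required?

With no prior estimate, use p = 0.5, giving p(1−p) = 0.25.
n = z²·p(1−p)/E² = 1.960² × 0.2500 / 0.025² = 3.8416 × 0.2500 / 0.000625 ≈ 1536.64.
Rounding up gives n = 1537.

1537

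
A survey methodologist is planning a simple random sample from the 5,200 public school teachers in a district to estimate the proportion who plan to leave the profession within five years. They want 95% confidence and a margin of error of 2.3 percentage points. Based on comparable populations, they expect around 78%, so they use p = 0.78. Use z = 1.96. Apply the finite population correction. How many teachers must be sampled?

1006

Unadjusted: n₀ = 1.96² × 0.78 × 0.22 / 0.023² ≈ 1246.16, so n₀ = 1247.
Finite population correction with N = 5,200: n = n₀ / (1 + (n₀−1)/N) = 1247 / (1 + 1246/5200) = 1247 / 1.2396 ≈ 1005.96.
Rounding up, n = 1006.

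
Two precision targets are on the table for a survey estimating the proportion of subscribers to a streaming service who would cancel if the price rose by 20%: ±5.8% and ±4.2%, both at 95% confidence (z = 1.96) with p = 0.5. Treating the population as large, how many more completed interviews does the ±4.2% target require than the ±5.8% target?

At ±5.8%: n = 1.96² × 0.2500 / 0.058² ≈ 285.49 → 286.
At ±4.2%: n = 1.96² × 0.2500 / 0.042² ≈ 544.44 → 545.
Additional respondents: 545 − 286 = 259.

259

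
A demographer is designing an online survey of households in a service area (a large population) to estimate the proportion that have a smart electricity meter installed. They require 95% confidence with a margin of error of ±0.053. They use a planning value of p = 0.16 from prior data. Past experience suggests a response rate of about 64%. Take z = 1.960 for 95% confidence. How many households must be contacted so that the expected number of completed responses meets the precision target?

288

Completed interviews needed: n₀ = 1.960² × 0.1344 / 0.053² ≈ 183.81 → 184.
At a 64% response rate, contacts needed = 184 / 0.64 ≈ 287.50 → 288.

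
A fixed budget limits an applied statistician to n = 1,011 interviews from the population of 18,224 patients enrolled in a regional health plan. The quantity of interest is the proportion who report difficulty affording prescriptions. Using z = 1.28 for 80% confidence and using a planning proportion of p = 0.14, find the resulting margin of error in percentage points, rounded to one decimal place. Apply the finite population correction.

1.4

Finite-population factor: (N−n)/(N−1) = (18224−1011)/(18224−1) = 0.9446.
SE(p̂) = √[p(1−p)/n · (N−n)/(N−1)] = √[0.1204/1011 × 0.9446] = 0.01061.
E = z × SE = 1.28 × 0.01061 = 0.01358 ≈ 1.4 percentage points.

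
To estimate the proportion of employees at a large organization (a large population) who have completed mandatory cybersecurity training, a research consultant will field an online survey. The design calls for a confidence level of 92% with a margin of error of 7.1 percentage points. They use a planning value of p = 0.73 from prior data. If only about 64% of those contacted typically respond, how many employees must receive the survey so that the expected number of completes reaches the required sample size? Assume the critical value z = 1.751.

Completed interviews needed: n₀ = 1.751² × 0.1971 / 0.071² ≈ 119.88 → 120.
At a 64% response rate, contacts needed = 120 / 0.64 ≈ 187.50 → 188.

188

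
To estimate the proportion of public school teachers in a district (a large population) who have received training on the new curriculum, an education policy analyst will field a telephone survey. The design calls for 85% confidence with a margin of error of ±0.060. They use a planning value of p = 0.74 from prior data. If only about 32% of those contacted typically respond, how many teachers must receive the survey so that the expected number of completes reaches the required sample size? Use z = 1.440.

347

Completed interviews needed: n₀ = 1.440² × 0.1924 / 0.060² ≈ 110.82 → 111.
At a 32% response rate, contacts needed = 111 / 0.32 ≈ 346.88 → 347.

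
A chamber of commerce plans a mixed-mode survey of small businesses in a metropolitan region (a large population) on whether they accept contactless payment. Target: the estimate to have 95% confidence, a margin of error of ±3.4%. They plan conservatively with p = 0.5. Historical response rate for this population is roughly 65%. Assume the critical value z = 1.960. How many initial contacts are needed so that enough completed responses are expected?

Completed interviews needed: n₀ = 1.960² × 0.2500 / 0.034² ≈ 830.80 → 831.
At a 65% response rate, contacts needed = 831 / 0.65 ≈ 1278.46 → 1279.

1279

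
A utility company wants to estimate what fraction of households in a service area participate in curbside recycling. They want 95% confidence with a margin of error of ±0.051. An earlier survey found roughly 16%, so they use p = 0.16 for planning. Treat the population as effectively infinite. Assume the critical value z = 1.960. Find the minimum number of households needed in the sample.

With p = 0.16, p(1−p) = 0.1344.
n = z²·p(1−p)/E² = 1.960² × 0.1344 / 0.051² = 3.8416 × 0.1344 / 0.002601 ≈ 198.50.
Rounding up gives n = 199.

199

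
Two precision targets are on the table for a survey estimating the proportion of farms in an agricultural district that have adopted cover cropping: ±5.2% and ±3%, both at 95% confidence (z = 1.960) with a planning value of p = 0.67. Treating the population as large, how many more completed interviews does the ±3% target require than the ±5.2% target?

At ±5.2%: n = 1.960² × 0.2211 / 0.052² ≈ 314.12 → 315.
At ±3%: n = 1.960² × 0.2211 / 0.030² ≈ 943.75 → 944.
Additional respondents: 944 − 315 = 629.

629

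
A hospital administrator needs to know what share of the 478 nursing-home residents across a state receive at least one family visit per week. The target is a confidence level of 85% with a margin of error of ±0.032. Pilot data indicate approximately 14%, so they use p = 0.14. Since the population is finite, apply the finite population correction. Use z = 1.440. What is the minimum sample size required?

162

Unadjusted: n₀ = 1.440² × 0.14 × 0.86 / 0.032² ≈ 243.81, so n₀ = 244.
Finite population correction with N = 478: n = n₀ / (1 + (n₀−1)/N) = 244 / (1 + 243/478) = 244 / 1.5084 ≈ 161.76.
Rounding up, n = 162.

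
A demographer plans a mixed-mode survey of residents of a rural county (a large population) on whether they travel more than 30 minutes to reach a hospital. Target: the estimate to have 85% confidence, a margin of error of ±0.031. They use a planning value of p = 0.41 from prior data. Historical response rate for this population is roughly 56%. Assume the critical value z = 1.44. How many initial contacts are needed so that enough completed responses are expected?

Completed interviews needed: n₀ = 1.44² × 0.2419 / 0.031² ≈ 521.96 → 522.
At a 56% response rate, contacts needed = 522 / 0.56 ≈ 932.14 → 933.

933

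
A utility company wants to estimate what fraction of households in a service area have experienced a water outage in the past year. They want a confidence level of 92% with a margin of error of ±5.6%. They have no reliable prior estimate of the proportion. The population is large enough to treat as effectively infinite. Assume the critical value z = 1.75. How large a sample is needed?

With no prior estimate, use p = 0.5, giving p(1−p) = 0.25.
n = z²·p(1−p)/E² = 1.75² × 0.2500 / 0.056² = 3.0625 × 0.2500 / 0.003136 ≈ 244.14.
Rounding up gives n = 245.

245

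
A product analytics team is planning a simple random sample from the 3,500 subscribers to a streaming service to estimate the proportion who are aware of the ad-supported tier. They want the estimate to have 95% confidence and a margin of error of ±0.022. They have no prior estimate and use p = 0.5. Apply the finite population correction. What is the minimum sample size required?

For 95% confidence, z = 1.960.
Unadjusted: n₀ = 1.960² × 0.50 × 0.50 / 0.022² ≈ 1984.30, so n₀ = 1985.
Finite population correction with N = 3,500: n = n₀ / (1 + (n₀−1)/N) = 1985 / (1 + 1984/3500) = 1985 / 1.5669 ≈ 1266.87.
Rounding up, n = 1267.

1267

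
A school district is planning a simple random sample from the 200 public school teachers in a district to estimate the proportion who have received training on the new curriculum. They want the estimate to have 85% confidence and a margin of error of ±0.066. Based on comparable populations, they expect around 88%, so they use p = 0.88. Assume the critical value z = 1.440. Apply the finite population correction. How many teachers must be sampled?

Unadjusted: n₀ = 1.440² × 0.88 × 0.12 / 0.066² ≈ 50.27, so n₀ = 51.
Finite population correction with N = 200: n = n₀ / (1 + (n₀−1)/N) = 51 / (1 + 50/200) = 51 / 1.2500 ≈ 40.80.
Rounding up, n = 41.

41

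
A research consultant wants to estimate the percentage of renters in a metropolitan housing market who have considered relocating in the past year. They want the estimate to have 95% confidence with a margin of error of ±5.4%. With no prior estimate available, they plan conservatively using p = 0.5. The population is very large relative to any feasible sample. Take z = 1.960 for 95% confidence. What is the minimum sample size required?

With p = 0.5, p(1−p) = 0.25.
n = z²·p(1−p)/E² = 1.960² × 0.2500 / 0.054² = 3.8416 × 0.2500 / 0.002916 ≈ 329.36.
Rounding up gives n = 330.

330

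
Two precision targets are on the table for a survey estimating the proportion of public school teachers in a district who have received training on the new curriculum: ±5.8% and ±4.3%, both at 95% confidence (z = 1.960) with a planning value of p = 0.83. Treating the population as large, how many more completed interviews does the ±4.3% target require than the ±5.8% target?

At ±5.8%: n = 1.960² × 0.1411 / 0.058² ≈ 161.13 → 162.
At ±4.3%: n = 1.960² × 0.1411 / 0.043² ≈ 293.16 → 294.
Additional respondents: 294 − 162 = 132.

132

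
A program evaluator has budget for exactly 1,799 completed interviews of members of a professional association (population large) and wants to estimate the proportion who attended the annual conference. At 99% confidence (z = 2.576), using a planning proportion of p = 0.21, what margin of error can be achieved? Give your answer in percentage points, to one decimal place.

SE(p̂) = √[p(1−p)/n] = √[0.1659/1799] = 0.00960.
E = z × SE = 2.576 × 0.00960 = 0.02474, or 2.5 percentage points.

2.5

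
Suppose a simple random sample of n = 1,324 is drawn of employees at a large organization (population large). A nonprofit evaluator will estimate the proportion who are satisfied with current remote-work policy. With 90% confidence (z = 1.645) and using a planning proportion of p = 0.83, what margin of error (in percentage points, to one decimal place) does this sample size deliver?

1.7

SE(p̂) = √[p(1−p)/n] = √[0.1411/1324] = 0.01032.
E = z × SE = 1.645 × 0.01032 = 0.01698, or 1.7 percentage points.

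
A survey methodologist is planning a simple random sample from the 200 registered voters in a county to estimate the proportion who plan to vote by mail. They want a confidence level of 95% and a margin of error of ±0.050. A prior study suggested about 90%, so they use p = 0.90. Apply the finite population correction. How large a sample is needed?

83

For 95% confidence, z = 1.960.
Unadjusted: n₀ = 1.960² × 0.90 × 0.10 / 0.050² ≈ 138.30, so n₀ = 139.
Finite population correction with N = 200: n = n₀ / (1 + (n₀−1)/N) = 139 / (1 + 138/200) = 139 / 1.6900 ≈ 82.25.
Rounding up, n = 83.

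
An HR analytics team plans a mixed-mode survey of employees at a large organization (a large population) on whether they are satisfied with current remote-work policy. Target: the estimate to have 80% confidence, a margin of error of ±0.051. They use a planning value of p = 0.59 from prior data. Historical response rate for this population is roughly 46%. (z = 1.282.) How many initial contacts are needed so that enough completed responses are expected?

Completed interviews needed: n₀ = 1.282² × 0.2419 / 0.051² ≈ 152.85 → 153.
At a 46% response rate, contacts needed = 153 / 0.46 ≈ 332.61 → 333.

333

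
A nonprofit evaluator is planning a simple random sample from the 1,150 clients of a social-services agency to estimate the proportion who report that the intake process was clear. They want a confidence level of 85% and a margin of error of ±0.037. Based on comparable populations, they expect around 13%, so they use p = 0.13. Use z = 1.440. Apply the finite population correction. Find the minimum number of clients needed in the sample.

150

Unadjusted: n₀ = 1.440² × 0.13 × 0.87 / 0.037² ≈ 171.31, so n₀ = 172.
Finite population correction with N = 1,150: n = n₀ / (1 + (n₀−1)/N) = 172 / (1 + 171/1150) = 172 / 1.1487 ≈ 149.74.
Rounding up, n = 150.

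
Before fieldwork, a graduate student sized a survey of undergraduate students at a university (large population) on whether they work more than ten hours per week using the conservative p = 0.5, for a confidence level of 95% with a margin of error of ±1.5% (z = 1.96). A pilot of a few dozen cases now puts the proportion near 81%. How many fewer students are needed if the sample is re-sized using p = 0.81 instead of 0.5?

1641

Conservative (p = 0.5): n = 1.96² × 0.25 / 0.015² ≈ 4268.44 → 4269.
Using p = 0.81: p(1−p) = 0.1539, so n = 1.96² × 0.1539 / 0.015² ≈ 2627.65 → 2628.
Reduction: 4269 − 2628 = 1641.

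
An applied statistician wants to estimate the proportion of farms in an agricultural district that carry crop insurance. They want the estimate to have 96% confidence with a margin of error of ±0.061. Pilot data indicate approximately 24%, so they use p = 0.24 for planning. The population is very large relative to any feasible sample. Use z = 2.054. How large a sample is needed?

207

With p = 0.24, p(1−p) = 0.1824.
n = z²·p(1−p)/E² = 2.054² × 0.1824 / 0.061² = 4.2189 × 0.1824 / 0.003721 ≈ 206.81.
Rounding up gives n = 207.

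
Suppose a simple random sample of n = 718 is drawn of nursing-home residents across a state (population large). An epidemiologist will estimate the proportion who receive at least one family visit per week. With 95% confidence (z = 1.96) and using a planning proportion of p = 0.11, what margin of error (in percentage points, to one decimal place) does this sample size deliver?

SE(p̂) = √[p(1−p)/n] = √[0.0979/718] = 0.01168.
E = z × SE = 1.96 × 0.01168 = 0.02289, or 2.3 percentage points.

2.3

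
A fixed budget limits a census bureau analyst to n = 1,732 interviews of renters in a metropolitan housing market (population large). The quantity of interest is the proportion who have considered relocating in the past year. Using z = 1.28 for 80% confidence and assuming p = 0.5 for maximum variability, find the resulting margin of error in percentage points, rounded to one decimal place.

SE(p̂) = √[p(1−p)/n] = √[0.2500/1732] = 0.01201.
E = z × SE = 1.28 × 0.01201 = 0.01538, or 1.5 percentage points.

1.5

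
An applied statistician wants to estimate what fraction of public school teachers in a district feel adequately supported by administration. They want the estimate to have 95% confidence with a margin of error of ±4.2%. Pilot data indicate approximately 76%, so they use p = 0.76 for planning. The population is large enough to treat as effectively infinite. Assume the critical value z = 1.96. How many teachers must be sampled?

With p = 0.76, p(1−p) = 0.1824.
n = z²·p(1−p)/E² = 1.96² × 0.1824 / 0.042² = 3.8416 × 0.1824 / 0.001764 ≈ 397.23.
Rounding up gives n = 398.

398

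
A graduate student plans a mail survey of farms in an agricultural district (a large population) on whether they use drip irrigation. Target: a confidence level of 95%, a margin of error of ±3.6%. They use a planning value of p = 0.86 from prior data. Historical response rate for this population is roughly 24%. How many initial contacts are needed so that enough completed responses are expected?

For 95% confidence, z = 1.96.
Completed interviews needed: n₀ = 1.96² × 0.1204 / 0.036² ≈ 356.89 → 357.
At a 24% response rate, contacts needed = 357 / 0.24 ≈ 1487.50 → 1488.

1488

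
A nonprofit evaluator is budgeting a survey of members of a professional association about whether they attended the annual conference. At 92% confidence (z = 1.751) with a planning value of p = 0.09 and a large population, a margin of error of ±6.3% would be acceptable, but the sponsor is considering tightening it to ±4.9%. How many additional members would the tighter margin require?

At ±6.3%: n = 1.751² × 0.0819 / 0.063² ≈ 63.27 → 64.
At ±4.9%: n = 1.751² × 0.0819 / 0.049² ≈ 104.58 → 105.
Additional respondents: 105 − 64 = 41.

41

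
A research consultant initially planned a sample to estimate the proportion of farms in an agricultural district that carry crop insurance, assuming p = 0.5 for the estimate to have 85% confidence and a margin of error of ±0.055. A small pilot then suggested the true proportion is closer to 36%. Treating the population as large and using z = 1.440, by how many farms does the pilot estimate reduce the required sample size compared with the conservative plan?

Conservative (p = 0.5): n = 1.440² × 0.25 / 0.055² ≈ 171.37 → 172.
Using p = 0.36: p(1−p) = 0.2304, so n = 1.440² × 0.2304 / 0.055² ≈ 157.94 → 158.
Reduction: 172 − 158 = 14.

14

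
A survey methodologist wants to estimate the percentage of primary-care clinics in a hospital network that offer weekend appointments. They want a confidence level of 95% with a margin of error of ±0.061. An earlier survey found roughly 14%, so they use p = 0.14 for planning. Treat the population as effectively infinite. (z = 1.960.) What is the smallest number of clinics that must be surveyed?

With p = 0.14, p(1−p) = 0.1204.
n = z²·p(1−p)/E² = 1.960² × 0.1204 / 0.061² = 3.8416 × 0.1204 / 0.003721 ≈ 124.30.
Rounding up gives n = 125.

125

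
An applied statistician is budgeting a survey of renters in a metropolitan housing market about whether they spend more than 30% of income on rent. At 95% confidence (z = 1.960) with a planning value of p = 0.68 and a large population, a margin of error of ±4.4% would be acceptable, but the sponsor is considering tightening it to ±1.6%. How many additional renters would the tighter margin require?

At ±4.4%: n = 1.960² × 0.2176 / 0.044² ≈ 431.78 → 432.
At ±1.6%: n = 1.960² × 0.2176 / 0.016² ≈ 3265.36 → 3266.
Additional respondents: 3266 − 432 = 2834.

2834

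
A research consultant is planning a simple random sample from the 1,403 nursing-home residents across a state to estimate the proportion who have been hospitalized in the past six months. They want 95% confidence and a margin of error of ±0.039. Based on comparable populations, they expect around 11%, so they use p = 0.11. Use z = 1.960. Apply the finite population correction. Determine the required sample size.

211

Unadjusted: n₀ = 1.960² × 0.11 × 0.89 / 0.039² ≈ 247.27, so n₀ = 248.
Finite population correction with N = 1,403: n = n₀ / (1 + (n₀−1)/N) = 248 / (1 + 247/1403) = 248 / 1.1761 ≈ 210.88.
Rounding up, n = 211.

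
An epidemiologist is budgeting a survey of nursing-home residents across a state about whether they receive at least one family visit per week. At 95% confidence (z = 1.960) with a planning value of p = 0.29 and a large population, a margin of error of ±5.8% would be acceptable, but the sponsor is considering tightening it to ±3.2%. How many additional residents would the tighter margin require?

At ±5.8%: n = 1.960² × 0.2059 / 0.058² ≈ 235.13 → 236.
At ±3.2%: n = 1.960² × 0.2059 / 0.032² ≈ 772.45 → 773.
Additional respondents: 773 − 236 = 537.

537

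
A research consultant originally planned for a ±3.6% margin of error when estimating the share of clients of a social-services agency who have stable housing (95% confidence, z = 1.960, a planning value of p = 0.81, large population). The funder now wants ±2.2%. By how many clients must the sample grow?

At ±3.6%: n = 1.960² × 0.1539 / 0.036² ≈ 456.19 → 457.
At ±2.2%: n = 1.960² × 0.1539 / 0.022² ≈ 1221.53 → 1222.
Additional respondents: 1222 − 457 = 765.

765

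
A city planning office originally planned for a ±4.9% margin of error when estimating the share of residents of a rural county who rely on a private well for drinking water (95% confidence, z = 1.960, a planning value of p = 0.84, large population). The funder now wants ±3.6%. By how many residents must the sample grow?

183

At ±4.9%: n = 1.960² × 0.1344 / 0.049² ≈ 215.04 → 216.
At ±3.6%: n = 1.960² × 0.1344 / 0.036² ≈ 398.39 → 399.
Additional respondents: 399 − 216 = 183.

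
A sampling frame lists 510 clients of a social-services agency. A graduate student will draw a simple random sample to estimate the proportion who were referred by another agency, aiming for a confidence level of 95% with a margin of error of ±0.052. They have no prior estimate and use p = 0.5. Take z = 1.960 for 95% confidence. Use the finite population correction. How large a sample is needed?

Unadjusted: n₀ = 1.960² × 0.50 × 0.50 / 0.052² ≈ 355.18, so n₀ = 356.
Finite population correction with N = 510: n = n₀ / (1 + (n₀−1)/N) = 356 / (1 + 355/510) = 356 / 1.6961 ≈ 209.90.
Rounding up, n = 210.

210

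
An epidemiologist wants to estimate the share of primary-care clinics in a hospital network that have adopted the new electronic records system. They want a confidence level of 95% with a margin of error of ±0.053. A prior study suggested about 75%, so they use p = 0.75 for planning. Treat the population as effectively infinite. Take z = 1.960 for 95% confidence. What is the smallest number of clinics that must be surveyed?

With p = 0.75, p(1−p) = 0.1875.
n = z²·p(1−p)/E² = 1.960² × 0.1875 / 0.053² = 3.8416 × 0.1875 / 0.002809 ≈ 256.43.
Rounding up gives n = 257.

257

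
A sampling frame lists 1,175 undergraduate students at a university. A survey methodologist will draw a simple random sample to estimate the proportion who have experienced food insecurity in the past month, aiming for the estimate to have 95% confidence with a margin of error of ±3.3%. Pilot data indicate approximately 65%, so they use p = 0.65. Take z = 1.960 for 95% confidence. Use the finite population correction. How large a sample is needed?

478

Unadjusted: n₀ = 1.960² × 0.65 × 0.35 / 0.033² ≈ 802.54, so n₀ = 803.
Finite population correction with N = 1,175: n = n₀ / (1 + (n₀−1)/N) = 803 / (1 + 802/1175) = 803 / 1.6826 ≈ 477.25.
Rounding up, n = 478.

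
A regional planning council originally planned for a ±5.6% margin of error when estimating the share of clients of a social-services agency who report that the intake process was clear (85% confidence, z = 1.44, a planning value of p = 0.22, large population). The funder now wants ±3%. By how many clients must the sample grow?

282

At ±5.6%: n = 1.44² × 0.1716 / 0.056² ≈ 113.47 → 114.
At ±3%: n = 1.44² × 0.1716 / 0.030² ≈ 395.37 → 396.
Additional respondents: 396 − 114 = 282.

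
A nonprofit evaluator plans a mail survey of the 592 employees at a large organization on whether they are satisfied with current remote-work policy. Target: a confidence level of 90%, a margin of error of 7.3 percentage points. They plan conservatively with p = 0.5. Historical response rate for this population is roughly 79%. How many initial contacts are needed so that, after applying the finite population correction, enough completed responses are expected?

For 90% confidence, z = 1.645.
Completed interviews needed (unadjusted): n₀ = 1.645² × 0.2500 / 0.073² ≈ 126.95 → 127.
FPC for N = 592: n = 127 / (1 + 126/592) = 127 / 1.2128 ≈ 104.71 → 105.
At a 79% response rate, contacts needed = 105 / 0.79 ≈ 132.91 → 133.

133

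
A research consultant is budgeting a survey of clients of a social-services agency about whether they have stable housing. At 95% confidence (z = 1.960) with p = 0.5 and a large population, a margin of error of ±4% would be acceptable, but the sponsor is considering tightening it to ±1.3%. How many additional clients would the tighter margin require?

At ±4%: n = 1.960² × 0.2500 / 0.040² ≈ 600.25 → 601.
At ±1.3%: n = 1.960² × 0.2500 / 0.013² ≈ 5682.84 → 5683.
Additional respondents: 5683 − 601 = 5082.

5082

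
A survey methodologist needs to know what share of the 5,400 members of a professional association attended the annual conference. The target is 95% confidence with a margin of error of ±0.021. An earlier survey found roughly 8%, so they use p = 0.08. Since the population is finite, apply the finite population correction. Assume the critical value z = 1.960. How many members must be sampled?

Unadjusted: n₀ = 1.960² × 0.08 × 0.92 / 0.021² ≈ 641.14, so n₀ = 642.
Finite population correction with N = 5,400: n = n₀ / (1 + (n₀−1)/N) = 642 / (1 + 641/5400) = 642 / 1.1187 ≈ 573.88.
Rounding up, n = 574.

574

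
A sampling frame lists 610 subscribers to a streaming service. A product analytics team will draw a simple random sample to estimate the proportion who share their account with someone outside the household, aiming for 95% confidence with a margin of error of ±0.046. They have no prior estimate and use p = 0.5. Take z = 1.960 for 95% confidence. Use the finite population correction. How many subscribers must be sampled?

Unadjusted: n₀ = 1.960² × 0.50 × 0.50 / 0.046² ≈ 453.88, so n₀ = 454.
Finite population correction with N = 610: n = n₀ / (1 + (n₀−1)/N) = 454 / (1 + 453/610) = 454 / 1.7426 ≈ 260.53.
Rounding up, n = 261.

261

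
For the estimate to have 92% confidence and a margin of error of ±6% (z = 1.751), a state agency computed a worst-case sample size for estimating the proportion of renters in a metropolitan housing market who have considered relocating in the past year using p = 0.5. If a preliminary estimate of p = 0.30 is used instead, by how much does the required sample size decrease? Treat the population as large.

34

Conservative (p = 0.5): n = 1.751² × 0.25 / 0.060² ≈ 212.92 → 213.
Using p = 0.30: p(1−p) = 0.2100, so n = 1.751² × 0.2100 / 0.060² ≈ 178.85 → 179.
Reduction: 213 − 179 = 34.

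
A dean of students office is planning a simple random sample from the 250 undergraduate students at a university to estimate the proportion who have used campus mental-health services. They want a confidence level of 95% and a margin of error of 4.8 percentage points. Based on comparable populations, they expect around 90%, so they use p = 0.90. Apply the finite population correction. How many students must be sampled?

For 95% confidence, z = 1.960.
Unadjusted: n₀ = 1.960² × 0.90 × 0.10 / 0.048² ≈ 150.06, so n₀ = 151.
Finite population correction with N = 250: n = n₀ / (1 + (n₀−1)/N) = 151 / (1 + 150/250) = 151 / 1.6000 ≈ 94.38.
Rounding up, n = 95.

95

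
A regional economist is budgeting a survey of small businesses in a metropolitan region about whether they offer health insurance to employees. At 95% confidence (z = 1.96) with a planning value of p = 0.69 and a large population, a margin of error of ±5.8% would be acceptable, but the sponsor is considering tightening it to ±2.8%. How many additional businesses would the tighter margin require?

At ±5.8%: n = 1.96² × 0.2139 / 0.058² ≈ 244.27 → 245.
At ±2.8%: n = 1.96² × 0.2139 / 0.028² ≈ 1048.11 → 1049.
Additional respondents: 1049 − 245 = 804.

804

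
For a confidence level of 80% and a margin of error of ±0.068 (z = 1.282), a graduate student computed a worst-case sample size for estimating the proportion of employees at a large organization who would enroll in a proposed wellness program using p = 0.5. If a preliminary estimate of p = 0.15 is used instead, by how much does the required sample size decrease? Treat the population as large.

43

Conservative (p = 0.5): n = 1.282² × 0.25 / 0.068² ≈ 88.86 → 89.
Using p = 0.15: p(1−p) = 0.1275, so n = 1.282² × 0.1275 / 0.068² ≈ 45.32 → 46.
Reduction: 89 − 46 = 43.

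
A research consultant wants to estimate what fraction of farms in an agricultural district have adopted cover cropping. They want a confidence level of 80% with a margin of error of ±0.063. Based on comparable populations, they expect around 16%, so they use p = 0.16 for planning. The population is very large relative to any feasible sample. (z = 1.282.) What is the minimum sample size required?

With p = 0.16, p(1−p) = 0.1344.
n = z²·p(1−p)/E² = 1.282² × 0.1344 / 0.063² = 1.6435 × 0.1344 / 0.003969 ≈ 55.65.
Rounding up gives n = 56.

56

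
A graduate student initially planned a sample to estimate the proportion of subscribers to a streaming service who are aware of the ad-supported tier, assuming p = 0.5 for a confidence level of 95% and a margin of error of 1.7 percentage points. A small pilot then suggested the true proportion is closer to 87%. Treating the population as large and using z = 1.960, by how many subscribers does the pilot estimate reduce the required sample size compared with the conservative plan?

Conservative (p = 0.5): n = 1.960² × 0.25 / 0.017² ≈ 3323.18 → 3324.
Using p = 0.87: p(1−p) = 0.1131, so n = 1.960² × 0.1131 / 0.017² ≈ 1503.41 → 1504.
Reduction: 3324 − 1504 = 1820.

1820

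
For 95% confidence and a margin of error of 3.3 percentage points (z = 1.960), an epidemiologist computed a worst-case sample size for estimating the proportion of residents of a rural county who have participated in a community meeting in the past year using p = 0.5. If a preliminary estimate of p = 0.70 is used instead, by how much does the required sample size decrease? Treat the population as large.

Conservative (p = 0.5): n = 1.960² × 0.25 / 0.033² ≈ 881.91 → 882.
Using p = 0.70: p(1−p) = 0.2100, so n = 1.960² × 0.2100 / 0.033² ≈ 740.80 → 741.
Reduction: 882 − 741 = 141.

141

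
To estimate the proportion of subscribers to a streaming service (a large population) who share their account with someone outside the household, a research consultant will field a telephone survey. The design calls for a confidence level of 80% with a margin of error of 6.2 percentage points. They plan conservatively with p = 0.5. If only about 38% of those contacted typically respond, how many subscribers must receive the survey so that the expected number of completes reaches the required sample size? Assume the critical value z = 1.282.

Completed interviews needed: n₀ = 1.282² × 0.2500 / 0.062² ≈ 106.89 → 107.
At a 38% response rate, contacts needed = 107 / 0.38 ≈ 281.58 → 282.

282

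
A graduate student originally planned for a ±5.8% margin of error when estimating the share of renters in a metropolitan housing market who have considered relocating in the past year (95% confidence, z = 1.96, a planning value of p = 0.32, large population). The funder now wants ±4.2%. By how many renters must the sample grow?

225

At ±5.8%: n = 1.96² × 0.2176 / 0.058² ≈ 248.49 → 249.
At ±4.2%: n = 1.96² × 0.2176 / 0.042² ≈ 473.88 → 474.
Additional respondents: 474 − 249 = 225.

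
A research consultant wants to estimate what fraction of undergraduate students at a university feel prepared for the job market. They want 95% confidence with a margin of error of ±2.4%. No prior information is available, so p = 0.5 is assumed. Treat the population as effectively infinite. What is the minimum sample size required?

For 95% confidence, z = 1.960.
With p = 0.5, p(1−p) = 0.25.
n = z²·p(1−p)/E² = 1.960² × 0.2500 / 0.024² = 3.8416 × 0.2500 / 0.000576 ≈ 1667.36.
Rounding up gives n = 1668.

1668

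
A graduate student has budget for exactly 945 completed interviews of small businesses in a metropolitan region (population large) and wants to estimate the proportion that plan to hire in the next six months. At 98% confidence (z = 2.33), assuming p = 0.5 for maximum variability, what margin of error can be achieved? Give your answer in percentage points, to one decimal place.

SE(p̂) = √[p(1−p)/n] = √[0.2500/945] = 0.01627.
E = z × SE = 2.33 × 0.01627 = 0.03790, or 3.8 percentage points.

3.8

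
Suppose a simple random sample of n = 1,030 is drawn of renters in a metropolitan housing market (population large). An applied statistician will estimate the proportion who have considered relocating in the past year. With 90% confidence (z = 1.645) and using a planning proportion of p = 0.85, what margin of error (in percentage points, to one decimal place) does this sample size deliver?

SE(p̂) = √[p(1−p)/n] = √[0.1275/1030] = 0.01113.
E = z × SE = 1.645 × 0.01113 = 0.01830, or 1.8 percentage points.

1.8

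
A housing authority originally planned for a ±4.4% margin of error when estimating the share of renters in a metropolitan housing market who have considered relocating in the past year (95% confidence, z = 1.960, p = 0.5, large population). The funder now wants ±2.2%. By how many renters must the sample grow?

At ±4.4%: n = 1.960² × 0.2500 / 0.044² ≈ 496.07 → 497.
At ±2.2%: n = 1.960² × 0.2500 / 0.022² ≈ 1984.30 → 1985.
Additional respondents: 1985 − 497 = 1488.

1488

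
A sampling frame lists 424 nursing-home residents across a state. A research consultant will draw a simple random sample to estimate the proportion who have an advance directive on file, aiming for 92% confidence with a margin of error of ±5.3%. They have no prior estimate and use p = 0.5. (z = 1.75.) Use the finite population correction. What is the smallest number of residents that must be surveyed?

Unadjusted: n₀ = 1.75² × 0.50 × 0.50 / 0.053² ≈ 272.56, so n₀ = 273.
Finite population correction with N = 424: n = n₀ / (1 + (n₀−1)/N) = 273 / (1 + 272/424) = 273 / 1.6415 ≈ 166.31.
Rounding up, n = 167.

167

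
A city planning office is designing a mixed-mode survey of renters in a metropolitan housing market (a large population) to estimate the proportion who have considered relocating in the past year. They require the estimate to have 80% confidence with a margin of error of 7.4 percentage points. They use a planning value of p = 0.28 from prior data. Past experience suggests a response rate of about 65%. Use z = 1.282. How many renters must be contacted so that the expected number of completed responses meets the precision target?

94

Completed interviews needed: n₀ = 1.282² × 0.2016 / 0.074² ≈ 60.51 → 61.
At a 65% response rate, contacts needed = 61 / 0.65 ≈ 93.85 → 94.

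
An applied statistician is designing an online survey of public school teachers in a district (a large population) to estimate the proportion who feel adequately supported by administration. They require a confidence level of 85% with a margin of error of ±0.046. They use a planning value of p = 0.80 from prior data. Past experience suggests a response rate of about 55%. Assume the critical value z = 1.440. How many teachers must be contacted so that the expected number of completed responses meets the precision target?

Completed interviews needed: n₀ = 1.440² × 0.1600 / 0.046² ≈ 156.79 → 157.
At a 55% response rate, contacts needed = 157 / 0.55 ≈ 285.45 → 286.

286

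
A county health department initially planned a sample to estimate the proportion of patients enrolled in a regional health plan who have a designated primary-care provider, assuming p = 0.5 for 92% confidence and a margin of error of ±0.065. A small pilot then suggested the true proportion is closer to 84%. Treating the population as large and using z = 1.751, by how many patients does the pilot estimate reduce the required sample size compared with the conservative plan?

84

Conservative (p = 0.5): n = 1.751² × 0.25 / 0.065² ≈ 181.42 → 182.
Using p = 0.84: p(1−p) = 0.1344, so n = 1.751² × 0.1344 / 0.065² ≈ 97.53 → 98.
Reduction: 182 − 98 = 84.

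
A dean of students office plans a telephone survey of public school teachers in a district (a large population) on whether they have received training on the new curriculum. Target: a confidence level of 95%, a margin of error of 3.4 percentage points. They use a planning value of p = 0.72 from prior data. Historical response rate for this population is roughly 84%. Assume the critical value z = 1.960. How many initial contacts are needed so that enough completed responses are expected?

798

Completed interviews needed: n₀ = 1.960² × 0.2016 / 0.034² ≈ 669.95 → 670.
At an 84% response rate, contacts needed = 670 / 0.84 ≈ 797.62 → 798.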